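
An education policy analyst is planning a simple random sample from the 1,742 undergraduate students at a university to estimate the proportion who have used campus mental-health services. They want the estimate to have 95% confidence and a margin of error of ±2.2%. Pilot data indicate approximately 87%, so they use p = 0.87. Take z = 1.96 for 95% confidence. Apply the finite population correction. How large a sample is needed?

Unadjusted: n₀ = 1.96² × 0.87 × 0.13 / 0.022² ≈ 897.70, so n₀ = 898.
Finite population correction with N = 1,742: n = n₀ / (1 + (n₀−1)/N) = 898 / (1 + 897/1742) = 898 / 1.5149 ≈ 592.77.
Rounding up, n = 593.

593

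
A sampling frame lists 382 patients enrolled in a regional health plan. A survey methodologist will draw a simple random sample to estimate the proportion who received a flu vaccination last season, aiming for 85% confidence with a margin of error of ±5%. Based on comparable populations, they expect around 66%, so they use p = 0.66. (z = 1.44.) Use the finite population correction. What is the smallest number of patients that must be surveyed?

126

Unadjusted: n₀ = 1.44² × 0.66 × 0.34 / 0.050² ≈ 186.13, so n₀ = 187.
Finite population correction with N = 382: n = n₀ / (1 + (n₀−1)/N) = 187 / (1 + 186/382) = 187 / 1.4869 ≈ 125.76.
Rounding up, n = 126.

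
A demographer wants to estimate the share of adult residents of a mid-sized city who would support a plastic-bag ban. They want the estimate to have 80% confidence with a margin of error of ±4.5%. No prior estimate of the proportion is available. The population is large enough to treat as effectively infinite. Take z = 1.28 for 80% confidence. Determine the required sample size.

With no prior estimate, use p = 0.5, giving p(1−p) = 0.25.
n = z²·p(1−p)/E² = 1.28² × 0.2500 / 0.045² = 1.6384 × 0.2500 / 0.002025 ≈ 202.27.
Rounding up gives n = 203.

203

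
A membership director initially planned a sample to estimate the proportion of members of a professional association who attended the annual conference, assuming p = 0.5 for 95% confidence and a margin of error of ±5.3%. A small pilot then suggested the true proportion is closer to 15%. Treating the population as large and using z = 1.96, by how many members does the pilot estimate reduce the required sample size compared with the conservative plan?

Conservative (p = 0.5): n = 1.96² × 0.25 / 0.053² ≈ 341.90 → 342.
Using p = 0.15: p(1−p) = 0.1275, so n = 1.96² × 0.1275 / 0.053² ≈ 174.37 → 175.
Reduction: 342 − 175 = 167.

167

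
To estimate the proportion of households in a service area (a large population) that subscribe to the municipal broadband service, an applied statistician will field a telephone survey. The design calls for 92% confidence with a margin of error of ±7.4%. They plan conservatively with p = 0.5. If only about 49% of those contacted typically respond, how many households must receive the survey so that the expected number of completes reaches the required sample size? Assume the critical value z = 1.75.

286

Completed interviews needed: n₀ = 1.75² × 0.2500 / 0.074² ≈ 139.81 → 140.
At a 49% response rate, contacts needed = 140 / 0.49 ≈ 285.71 → 286.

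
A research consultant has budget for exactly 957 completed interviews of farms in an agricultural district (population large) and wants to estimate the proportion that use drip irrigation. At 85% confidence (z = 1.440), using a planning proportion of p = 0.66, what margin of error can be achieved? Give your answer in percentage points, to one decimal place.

SE(p̂) = √[p(1−p)/n] = √[0.2244/957] = 0.01531.
E = z × SE = 1.440 × 0.01531 = 0.02205, or 2.2 percentage points.

2.2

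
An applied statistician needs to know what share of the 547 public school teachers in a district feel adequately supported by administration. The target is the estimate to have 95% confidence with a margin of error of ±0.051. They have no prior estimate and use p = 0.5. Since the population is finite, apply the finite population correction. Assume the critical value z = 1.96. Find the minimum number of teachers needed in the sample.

221

Unadjusted: n₀ = 1.96² × 0.50 × 0.50 / 0.051² ≈ 369.24, so n₀ = 370.
Finite population correction with N = 547: n = n₀ / (1 + (n₀−1)/N) = 370 / (1 + 369/547) = 370 / 1.6746 ≈ 220.95.
Rounding up, n = 221.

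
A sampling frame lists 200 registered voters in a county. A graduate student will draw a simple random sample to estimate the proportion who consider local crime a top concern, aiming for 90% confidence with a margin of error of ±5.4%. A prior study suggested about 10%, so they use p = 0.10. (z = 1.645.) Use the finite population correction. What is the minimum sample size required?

Unadjusted: n₀ = 1.645² × 0.10 × 0.90 / 0.054² ≈ 83.52, so n₀ = 84.
Finite population correction with N = 200: n = n₀ / (1 + (n₀−1)/N) = 84 / (1 + 83/200) = 84 / 1.4150 ≈ 59.36.
Rounding up, n = 60.

60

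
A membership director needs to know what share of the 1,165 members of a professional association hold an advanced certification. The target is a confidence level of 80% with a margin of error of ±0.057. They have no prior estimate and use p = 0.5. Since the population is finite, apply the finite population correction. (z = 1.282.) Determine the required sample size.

115

Unadjusted: n₀ = 1.282² × 0.50 × 0.50 / 0.057² ≈ 126.46, so n₀ = 127.
Finite population correction with N = 1,165: n = n₀ / (1 + (n₀−1)/N) = 127 / (1 + 126/1165) = 127 / 1.1082 ≈ 114.60.
Rounding up, n = 115.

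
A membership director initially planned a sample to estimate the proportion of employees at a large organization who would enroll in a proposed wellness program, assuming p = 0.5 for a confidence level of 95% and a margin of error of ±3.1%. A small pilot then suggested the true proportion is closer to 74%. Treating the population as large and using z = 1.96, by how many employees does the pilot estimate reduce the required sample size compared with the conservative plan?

Conservative (p = 0.5): n = 1.96² × 0.25 / 0.031² ≈ 999.38 → 1000.
Using p = 0.74: p(1−p) = 0.1924, so n = 1.96² × 0.1924 / 0.031² ≈ 769.12 → 770.
Reduction: 1000 − 770 = 230.

230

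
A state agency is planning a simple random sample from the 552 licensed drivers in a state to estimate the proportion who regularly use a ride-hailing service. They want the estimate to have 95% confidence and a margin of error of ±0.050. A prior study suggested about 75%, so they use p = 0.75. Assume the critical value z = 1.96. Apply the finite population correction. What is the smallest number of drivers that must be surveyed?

190

Unadjusted: n₀ = 1.96² × 0.75 × 0.25 / 0.050² ≈ 288.12, so n₀ = 289.
Finite population correction with N = 552: n = n₀ / (1 + (n₀−1)/N) = 289 / (1 + 288/552) = 289 / 1.5217 ≈ 189.91.
Rounding up, n = 190.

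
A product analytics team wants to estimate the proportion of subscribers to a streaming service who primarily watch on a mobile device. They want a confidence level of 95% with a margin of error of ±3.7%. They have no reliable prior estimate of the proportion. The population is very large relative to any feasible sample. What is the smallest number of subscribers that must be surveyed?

For 95% confidence, z = 1.960.
With no prior estimate, use p = 0.5, giving p(1−p) = 0.25.
n = z²·p(1−p)/E² = 1.960² × 0.2500 / 0.037² = 3.8416 × 0.2500 / 0.001369 ≈ 701.53.
Rounding up gives n = 702.

702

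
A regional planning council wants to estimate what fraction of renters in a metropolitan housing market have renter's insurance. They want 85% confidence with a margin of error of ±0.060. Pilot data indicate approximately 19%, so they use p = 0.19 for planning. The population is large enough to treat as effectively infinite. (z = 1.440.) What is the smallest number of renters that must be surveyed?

89

With p = 0.19, p(1−p) = 0.1539.
n = z²·p(1−p)/E² = 1.440² × 0.1539 / 0.060² = 2.0736 × 0.1539 / 0.003600 ≈ 88.65.
Rounding up gives n = 89.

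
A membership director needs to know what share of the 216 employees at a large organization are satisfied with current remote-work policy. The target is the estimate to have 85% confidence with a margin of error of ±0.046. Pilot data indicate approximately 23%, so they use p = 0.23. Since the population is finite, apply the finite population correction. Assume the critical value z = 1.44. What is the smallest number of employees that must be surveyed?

97

Unadjusted: n₀ = 1.44² × 0.23 × 0.77 / 0.046² ≈ 173.55, so n₀ = 174.
Finite population correction with N = 216: n = n₀ / (1 + (n₀−1)/N) = 174 / (1 + 173/216) = 174 / 1.8009 ≈ 96.62.
Rounding up, n = 97.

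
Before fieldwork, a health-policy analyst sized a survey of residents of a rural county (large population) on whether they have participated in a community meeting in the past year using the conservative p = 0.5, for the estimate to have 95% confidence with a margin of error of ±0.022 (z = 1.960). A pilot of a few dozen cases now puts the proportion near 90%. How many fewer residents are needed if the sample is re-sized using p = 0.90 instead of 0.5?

1270

Conservative (p = 0.5): n = 1.960² × 0.25 / 0.022² ≈ 1984.30 → 1985.
Using p = 0.90: p(1−p) = 0.0900, so n = 1.960² × 0.0900 / 0.022² ≈ 714.35 → 715.
Reduction: 1985 − 715 = 1270.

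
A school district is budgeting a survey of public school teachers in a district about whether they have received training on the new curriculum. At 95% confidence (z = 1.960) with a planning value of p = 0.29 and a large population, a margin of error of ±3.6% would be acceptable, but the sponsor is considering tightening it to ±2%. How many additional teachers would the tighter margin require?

1367

At ±3.6%: n = 1.960² × 0.2059 / 0.036² ≈ 610.33 → 611.
At ±2%: n = 1.960² × 0.2059 / 0.020² ≈ 1977.46 → 1978.
Additional respondents: 1978 − 611 = 1367.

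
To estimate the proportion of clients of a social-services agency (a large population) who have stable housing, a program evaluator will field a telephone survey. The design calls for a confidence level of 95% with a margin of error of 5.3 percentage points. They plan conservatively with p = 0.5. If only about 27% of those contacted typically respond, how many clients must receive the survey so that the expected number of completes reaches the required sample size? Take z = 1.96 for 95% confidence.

Completed interviews needed: n₀ = 1.96² × 0.2500 / 0.053² ≈ 341.90 → 342.
At a 27% response rate, contacts needed = 342 / 0.27 ≈ 1266.67 → 1267.

1267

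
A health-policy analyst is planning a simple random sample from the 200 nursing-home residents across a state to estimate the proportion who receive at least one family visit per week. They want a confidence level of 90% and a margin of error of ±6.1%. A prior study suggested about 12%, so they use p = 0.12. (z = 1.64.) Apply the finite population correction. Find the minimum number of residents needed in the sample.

56

Unadjusted: n₀ = 1.64² × 0.12 × 0.88 / 0.061² ≈ 76.33, so n₀ = 77.
Finite population correction with N = 200: n = n₀ / (1 + (n₀−1)/N) = 77 / (1 + 76/200) = 77 / 1.3800 ≈ 55.80.
Rounding up, n = 56.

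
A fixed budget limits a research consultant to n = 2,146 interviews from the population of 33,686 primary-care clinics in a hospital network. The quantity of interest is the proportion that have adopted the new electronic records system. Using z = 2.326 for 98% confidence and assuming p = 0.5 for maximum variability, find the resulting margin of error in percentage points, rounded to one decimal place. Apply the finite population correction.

Finite-population factor: (N−n)/(N−1) = (33686−2146)/(33686−1) = 0.9363.
SE(p̂) = √[p(1−p)/n · (N−n)/(N−1)] = √[0.2500/2146 × 0.9363] = 0.01044.
E = z × SE = 2.326 × 0.01044 = 0.02429 ≈ 2.4 percentage points.

2.4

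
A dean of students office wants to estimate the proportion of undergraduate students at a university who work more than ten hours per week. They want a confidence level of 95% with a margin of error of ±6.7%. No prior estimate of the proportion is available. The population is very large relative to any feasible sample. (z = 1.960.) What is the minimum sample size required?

With no prior estimate, use p = 0.5, giving p(1−p) = 0.25.
n = z²·p(1−p)/E² = 1.960² × 0.2500 / 0.067² = 3.8416 × 0.2500 / 0.004489 ≈ 213.95.
Rounding up gives n = 214.

214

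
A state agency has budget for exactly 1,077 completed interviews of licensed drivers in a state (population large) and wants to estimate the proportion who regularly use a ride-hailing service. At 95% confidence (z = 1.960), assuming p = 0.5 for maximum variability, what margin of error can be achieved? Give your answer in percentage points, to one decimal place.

3.0

SE(p̂) = √[p(1−p)/n] = √[0.2500/1077] = 0.01524.
E = z × SE = 1.960 × 0.01524 = 0.02986, or 3.0 percentage points.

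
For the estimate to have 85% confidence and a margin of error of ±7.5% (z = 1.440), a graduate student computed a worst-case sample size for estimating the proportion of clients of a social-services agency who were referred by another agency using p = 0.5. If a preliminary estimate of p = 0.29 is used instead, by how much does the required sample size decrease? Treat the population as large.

Conservative (p = 0.5): n = 1.440² × 0.25 / 0.075² ≈ 92.16 → 93.
Using p = 0.29: p(1−p) = 0.2059, so n = 1.440² × 0.2059 / 0.075² ≈ 75.90 → 76.
Reduction: 93 − 76 = 17.

17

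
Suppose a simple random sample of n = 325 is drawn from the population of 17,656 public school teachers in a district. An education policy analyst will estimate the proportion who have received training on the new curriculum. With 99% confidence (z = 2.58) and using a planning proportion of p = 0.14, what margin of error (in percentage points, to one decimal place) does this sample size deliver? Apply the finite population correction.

Finite-population factor: (N−n)/(N−1) = (17656−325)/(17656−1) = 0.9816.
SE(p̂) = √[p(1−p)/n · (N−n)/(N−1)] = √[0.1204/325 × 0.9816] = 0.01907.
E = z × SE = 2.58 × 0.01907 = 0.04920 ≈ 4.9 percentage points.

4.9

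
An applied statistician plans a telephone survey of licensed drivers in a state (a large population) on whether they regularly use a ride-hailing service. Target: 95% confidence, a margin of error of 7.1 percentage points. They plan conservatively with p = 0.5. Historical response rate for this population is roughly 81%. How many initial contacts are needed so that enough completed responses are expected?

For 95% confidence, z = 1.960.
Completed interviews needed: n₀ = 1.960² × 0.2500 / 0.071² ≈ 190.52 → 191.
At an 81% response rate, contacts needed = 191 / 0.81 ≈ 235.80 → 236.

236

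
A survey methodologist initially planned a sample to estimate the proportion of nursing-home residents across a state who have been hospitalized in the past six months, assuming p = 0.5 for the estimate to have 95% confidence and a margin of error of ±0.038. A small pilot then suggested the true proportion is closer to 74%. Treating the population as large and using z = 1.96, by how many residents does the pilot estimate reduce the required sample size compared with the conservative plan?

154

Conservative (p = 0.5): n = 1.96² × 0.25 / 0.038² ≈ 665.10 → 666.
Using p = 0.74: p(1−p) = 0.1924, so n = 1.96² × 0.1924 / 0.038² ≈ 511.86 → 512.
Reduction: 666 − 512 = 154.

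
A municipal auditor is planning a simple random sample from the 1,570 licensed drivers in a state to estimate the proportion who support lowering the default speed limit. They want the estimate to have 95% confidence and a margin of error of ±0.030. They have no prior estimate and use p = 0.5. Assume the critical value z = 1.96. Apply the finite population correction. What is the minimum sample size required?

Unadjusted: n₀ = 1.96² × 0.50 × 0.50 / 0.030² ≈ 1067.11, so n₀ = 1068.
Finite population correction with N = 1,570: n = n₀ / (1 + (n₀−1)/N) = 1068 / (1 + 1067/1570) = 1068 / 1.6796 ≈ 635.86.
Rounding up, n = 636.

636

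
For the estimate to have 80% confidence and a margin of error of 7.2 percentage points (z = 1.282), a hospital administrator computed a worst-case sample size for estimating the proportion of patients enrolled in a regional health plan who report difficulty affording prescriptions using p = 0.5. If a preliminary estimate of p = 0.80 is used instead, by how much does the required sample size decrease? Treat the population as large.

Conservative (p = 0.5): n = 1.282² × 0.25 / 0.072² ≈ 79.26 → 80.
Using p = 0.80: p(1−p) = 0.1600, so n = 1.282² × 0.1600 / 0.072² ≈ 50.73 → 51.
Reduction: 80 − 51 = 29.

29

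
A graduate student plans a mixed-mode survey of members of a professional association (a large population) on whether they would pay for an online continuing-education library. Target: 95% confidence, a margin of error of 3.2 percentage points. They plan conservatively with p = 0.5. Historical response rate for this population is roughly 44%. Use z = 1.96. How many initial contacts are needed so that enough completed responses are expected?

2132

Completed interviews needed: n₀ = 1.96² × 0.2500 / 0.032² ≈ 937.89 → 938.
At a 44% response rate, contacts needed = 938 / 0.44 ≈ 2131.82 → 2132.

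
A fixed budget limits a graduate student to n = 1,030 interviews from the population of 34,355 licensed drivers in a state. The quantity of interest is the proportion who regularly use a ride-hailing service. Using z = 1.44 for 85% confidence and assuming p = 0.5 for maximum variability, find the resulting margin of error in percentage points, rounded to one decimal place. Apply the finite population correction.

Finite-population factor: (N−n)/(N−1) = (34355−1030)/(34355−1) = 0.9700.
SE(p̂) = √[p(1−p)/n · (N−n)/(N−1)] = √[0.2500/1030 × 0.9700] = 0.01534.
E = z × SE = 1.44 × 0.01534 = 0.02210 ≈ 2.2 percentage points.

2.2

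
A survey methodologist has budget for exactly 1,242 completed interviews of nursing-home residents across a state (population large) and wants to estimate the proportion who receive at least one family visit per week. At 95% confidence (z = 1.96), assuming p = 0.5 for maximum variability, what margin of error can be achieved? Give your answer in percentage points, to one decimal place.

2.8

SE(p̂) = √[p(1−p)/n] = √[0.2500/1242] = 0.01419.
E = z × SE = 1.96 × 0.01419 = 0.02781, or 2.8 percentage points.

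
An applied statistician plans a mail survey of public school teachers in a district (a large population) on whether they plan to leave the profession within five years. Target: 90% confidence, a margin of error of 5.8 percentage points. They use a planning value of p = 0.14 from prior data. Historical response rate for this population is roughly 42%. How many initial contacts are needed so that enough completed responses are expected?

231

For 90% confidence, z = 1.645.
Completed interviews needed: n₀ = 1.645² × 0.1204 / 0.058² ≈ 96.85 → 97.
At a 42% response rate, contacts needed = 97 / 0.42 ≈ 230.95 → 231.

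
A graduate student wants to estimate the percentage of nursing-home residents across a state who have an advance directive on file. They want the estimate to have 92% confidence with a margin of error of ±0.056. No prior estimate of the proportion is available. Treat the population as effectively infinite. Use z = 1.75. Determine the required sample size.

With no prior estimate, use p = 0.5, giving p(1−p) = 0.25.
n = z²·p(1−p)/E² = 1.75² × 0.2500 / 0.056² = 3.0625 × 0.2500 / 0.003136 ≈ 244.14.
Rounding up gives n = 245.

245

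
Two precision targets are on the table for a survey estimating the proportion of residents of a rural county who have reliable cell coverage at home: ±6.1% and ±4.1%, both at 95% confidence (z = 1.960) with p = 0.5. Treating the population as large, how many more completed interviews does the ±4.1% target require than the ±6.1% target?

313

At ±6.1%: n = 1.960² × 0.2500 / 0.061² ≈ 258.10 → 259.
At ±4.1%: n = 1.960² × 0.2500 / 0.041² ≈ 571.33 → 572.
Additional respondents: 572 − 259 = 313.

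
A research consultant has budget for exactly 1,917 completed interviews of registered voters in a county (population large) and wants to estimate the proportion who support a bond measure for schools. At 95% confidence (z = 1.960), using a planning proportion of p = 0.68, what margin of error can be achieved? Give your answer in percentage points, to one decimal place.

2.1

SE(p̂) = √[p(1−p)/n] = √[0.2176/1917] = 0.01065.
E = z × SE = 1.960 × 0.01065 = 0.02088, or 2.1 percentage points.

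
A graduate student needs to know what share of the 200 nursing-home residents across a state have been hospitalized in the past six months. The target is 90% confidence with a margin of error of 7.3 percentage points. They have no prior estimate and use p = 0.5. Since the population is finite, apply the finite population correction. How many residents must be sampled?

For 90% confidence, z = 1.645.
Unadjusted: n₀ = 1.645² × 0.50 × 0.50 / 0.073² ≈ 126.95, so n₀ = 127.
Finite population correction with N = 200: n = n₀ / (1 + (n₀−1)/N) = 127 / (1 + 126/200) = 127 / 1.6300 ≈ 77.91.
Rounding up, n = 78.

78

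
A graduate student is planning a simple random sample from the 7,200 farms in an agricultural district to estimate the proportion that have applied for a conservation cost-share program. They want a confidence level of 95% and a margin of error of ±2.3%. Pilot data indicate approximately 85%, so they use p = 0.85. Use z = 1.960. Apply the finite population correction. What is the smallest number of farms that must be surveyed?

821

Unadjusted: n₀ = 1.960² × 0.85 × 0.15 / 0.023² ≈ 925.91, so n₀ = 926.
Finite population correction with N = 7,200: n = n₀ / (1 + (n₀−1)/N) = 926 / (1 + 925/7200) = 926 / 1.1285 ≈ 820.58.
Rounding up, n = 821.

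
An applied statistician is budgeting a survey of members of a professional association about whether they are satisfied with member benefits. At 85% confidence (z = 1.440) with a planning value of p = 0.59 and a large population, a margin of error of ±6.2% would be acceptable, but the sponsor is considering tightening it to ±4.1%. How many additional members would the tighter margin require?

At ±6.2%: n = 1.440² × 0.2419 / 0.062² ≈ 130.49 → 131.
At ±4.1%: n = 1.440² × 0.2419 / 0.041² ≈ 298.40 → 299.
Additional respondents: 299 − 131 = 168.

168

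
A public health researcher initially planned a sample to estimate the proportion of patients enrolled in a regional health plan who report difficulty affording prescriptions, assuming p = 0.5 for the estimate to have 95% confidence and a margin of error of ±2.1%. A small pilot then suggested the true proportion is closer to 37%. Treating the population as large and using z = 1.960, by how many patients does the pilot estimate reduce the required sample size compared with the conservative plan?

147

Conservative (p = 0.5): n = 1.960² × 0.25 / 0.021² ≈ 2177.78 → 2178.
Using p = 0.37: p(1−p) = 0.2331, so n = 1.960² × 0.2331 / 0.021² ≈ 2030.56 → 2031.
Reduction: 2178 − 2031 = 147.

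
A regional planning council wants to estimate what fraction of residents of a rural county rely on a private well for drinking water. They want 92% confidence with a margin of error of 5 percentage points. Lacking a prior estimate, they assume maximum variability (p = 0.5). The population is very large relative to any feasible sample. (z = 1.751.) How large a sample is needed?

With p = 0.5, p(1−p) = 0.25.
n = z²·p(1−p)/E² = 1.751² × 0.2500 / 0.050² = 3.0660 × 0.2500 / 0.002500 ≈ 306.60.
Rounding up gives n = 307.

307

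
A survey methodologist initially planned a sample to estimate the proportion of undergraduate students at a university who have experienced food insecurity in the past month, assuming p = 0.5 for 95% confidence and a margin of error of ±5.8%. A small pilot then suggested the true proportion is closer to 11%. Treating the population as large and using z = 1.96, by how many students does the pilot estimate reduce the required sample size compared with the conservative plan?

174

Conservative (p = 0.5): n = 1.96² × 0.25 / 0.058² ≈ 285.49 → 286.
Using p = 0.11: p(1−p) = 0.0979, so n = 1.96² × 0.0979 / 0.058² ≈ 111.80 → 112.
Reduction: 286 − 112 = 174.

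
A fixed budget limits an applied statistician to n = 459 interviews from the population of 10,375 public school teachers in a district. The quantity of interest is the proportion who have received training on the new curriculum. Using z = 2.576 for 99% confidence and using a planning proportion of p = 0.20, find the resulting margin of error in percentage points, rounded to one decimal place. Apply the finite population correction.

Finite-population factor: (N−n)/(N−1) = (10375−459)/(10375−1) = 0.9559.
SE(p̂) = √[p(1−p)/n · (N−n)/(N−1)] = √[0.1600/459 × 0.9559] = 0.01825.
E = z × SE = 2.576 × 0.01825 = 0.04702 ≈ 4.7 percentage points.

4.7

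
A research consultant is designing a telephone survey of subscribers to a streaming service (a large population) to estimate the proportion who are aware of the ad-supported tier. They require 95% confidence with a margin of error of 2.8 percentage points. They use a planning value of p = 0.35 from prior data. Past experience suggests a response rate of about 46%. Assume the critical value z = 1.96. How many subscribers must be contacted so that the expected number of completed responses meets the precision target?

2424

Completed interviews needed: n₀ = 1.96² × 0.2275 / 0.028² ≈ 1114.75 → 1115.
At a 46% response rate, contacts needed = 1115 / 0.46 ≈ 2423.91 → 2424.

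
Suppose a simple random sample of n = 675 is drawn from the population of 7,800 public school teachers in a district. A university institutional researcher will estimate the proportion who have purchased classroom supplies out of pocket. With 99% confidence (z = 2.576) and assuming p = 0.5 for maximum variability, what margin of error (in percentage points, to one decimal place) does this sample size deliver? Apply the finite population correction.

4.7

Finite-population factor: (N−n)/(N−1) = (7800−675)/(7800−1) = 0.9136.
SE(p̂) = √[p(1−p)/n · (N−n)/(N−1)] = √[0.2500/675 × 0.9136] = 0.01839.
E = z × SE = 2.576 × 0.01839 = 0.04738 ≈ 4.7 percentage points.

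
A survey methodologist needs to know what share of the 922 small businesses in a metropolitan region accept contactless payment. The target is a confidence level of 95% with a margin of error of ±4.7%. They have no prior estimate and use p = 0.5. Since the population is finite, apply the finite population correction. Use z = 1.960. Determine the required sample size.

296

Unadjusted: n₀ = 1.960² × 0.50 × 0.50 / 0.047² ≈ 434.77, so n₀ = 435.
Finite population correction with N = 922: n = n₀ / (1 + (n₀−1)/N) = 435 / (1 + 434/922) = 435 / 1.4707 ≈ 295.77.
Rounding up, n = 296.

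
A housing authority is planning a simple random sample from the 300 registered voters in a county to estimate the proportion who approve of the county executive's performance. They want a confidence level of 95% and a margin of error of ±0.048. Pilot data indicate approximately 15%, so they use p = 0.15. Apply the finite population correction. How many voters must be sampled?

For 95% confidence, z = 1.960.
Unadjusted: n₀ = 1.960² × 0.15 × 0.85 / 0.048² ≈ 212.59, so n₀ = 213.
Finite population correction with N = 300: n = n₀ / (1 + (n₀−1)/N) = 213 / (1 + 212/300) = 213 / 1.7067 ≈ 124.80.
Rounding up, n = 125.

125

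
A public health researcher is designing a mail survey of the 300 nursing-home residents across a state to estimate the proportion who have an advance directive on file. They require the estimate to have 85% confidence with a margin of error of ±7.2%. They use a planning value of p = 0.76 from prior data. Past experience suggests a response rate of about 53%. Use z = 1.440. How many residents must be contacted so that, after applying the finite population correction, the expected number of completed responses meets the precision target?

112

Completed interviews needed (unadjusted): n₀ = 1.440² × 0.1824 / 0.072² ≈ 72.96 → 73.
FPC for N = 300: n = 73 / (1 + 72/300) = 73 / 1.2400 ≈ 58.87 → 59.
At a 53% response rate, contacts needed = 59 / 0.53 ≈ 111.32 → 112.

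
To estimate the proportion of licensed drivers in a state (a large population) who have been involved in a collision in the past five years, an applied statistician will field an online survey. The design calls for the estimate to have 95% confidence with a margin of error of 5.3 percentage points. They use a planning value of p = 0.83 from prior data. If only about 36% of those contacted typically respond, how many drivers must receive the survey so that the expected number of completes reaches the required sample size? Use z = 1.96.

537

Completed interviews needed: n₀ = 1.96² × 0.1411 / 0.053² ≈ 192.97 → 193.
At a 36% response rate, contacts needed = 193 / 0.36 ≈ 536.11 → 537.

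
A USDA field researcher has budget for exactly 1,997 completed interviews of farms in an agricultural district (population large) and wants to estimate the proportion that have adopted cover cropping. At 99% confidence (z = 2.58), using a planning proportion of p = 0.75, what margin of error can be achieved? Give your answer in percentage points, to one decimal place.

SE(p̂) = √[p(1−p)/n] = √[0.1875/1997] = 0.00969.
E = z × SE = 2.58 × 0.00969 = 0.02500, or 2.5 percentage points.

2.5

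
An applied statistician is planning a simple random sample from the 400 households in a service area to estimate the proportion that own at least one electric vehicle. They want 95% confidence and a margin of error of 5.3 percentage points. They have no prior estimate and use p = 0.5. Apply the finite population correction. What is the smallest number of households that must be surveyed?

185

For 95% confidence, z = 1.960.
Unadjusted: n₀ = 1.960² × 0.50 × 0.50 / 0.053² ≈ 341.90, so n₀ = 342.
Finite population correction with N = 400: n = n₀ / (1 + (n₀−1)/N) = 342 / (1 + 341/400) = 342 / 1.8525 ≈ 184.62.
Rounding up, n = 185.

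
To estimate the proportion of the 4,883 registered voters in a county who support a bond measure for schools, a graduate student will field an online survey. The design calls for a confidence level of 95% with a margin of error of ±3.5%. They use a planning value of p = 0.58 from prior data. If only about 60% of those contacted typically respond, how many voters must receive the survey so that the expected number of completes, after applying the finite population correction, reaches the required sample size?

For 95% confidence, z = 1.96.
Completed interviews needed (unadjusted): n₀ = 1.96² × 0.2436 / 0.035² ≈ 763.93 → 764.
FPC for N = 4,883: n = 764 / (1 + 763/4883) = 764 / 1.1563 ≈ 660.75 → 661.
At a 60% response rate, contacts needed = 661 / 0.60 ≈ 1101.67 → 1102.

1102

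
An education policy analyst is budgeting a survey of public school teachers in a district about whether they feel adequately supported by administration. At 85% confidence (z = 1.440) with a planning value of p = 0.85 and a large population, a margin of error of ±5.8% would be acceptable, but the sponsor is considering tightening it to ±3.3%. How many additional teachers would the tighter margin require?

164

At ±5.8%: n = 1.440² × 0.1275 / 0.058² ≈ 78.59 → 79.
At ±3.3%: n = 1.440² × 0.1275 / 0.033² ≈ 242.78 → 243.
Additional respondents: 243 − 79 = 164.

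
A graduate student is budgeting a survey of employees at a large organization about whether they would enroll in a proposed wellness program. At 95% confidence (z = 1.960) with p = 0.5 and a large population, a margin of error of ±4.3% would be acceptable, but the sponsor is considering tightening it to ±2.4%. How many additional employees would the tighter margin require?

At ±4.3%: n = 1.960² × 0.2500 / 0.043² ≈ 519.42 → 520.
At ±2.4%: n = 1.960² × 0.2500 / 0.024² ≈ 1667.36 → 1668.
Additional respondents: 1668 − 520 = 1148.

1148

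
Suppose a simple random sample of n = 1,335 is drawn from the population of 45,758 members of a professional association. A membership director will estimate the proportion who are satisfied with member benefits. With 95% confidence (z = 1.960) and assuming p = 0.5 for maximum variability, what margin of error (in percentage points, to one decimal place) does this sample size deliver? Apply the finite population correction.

2.6

Finite-population factor: (N−n)/(N−1) = (45758−1335)/(45758−1) = 0.9708.
SE(p̂) = √[p(1−p)/n · (N−n)/(N−1)] = √[0.2500/1335 × 0.9708] = 0.01348.
E = z × SE = 1.960 × 0.01348 = 0.02643 ≈ 2.6 percentage points.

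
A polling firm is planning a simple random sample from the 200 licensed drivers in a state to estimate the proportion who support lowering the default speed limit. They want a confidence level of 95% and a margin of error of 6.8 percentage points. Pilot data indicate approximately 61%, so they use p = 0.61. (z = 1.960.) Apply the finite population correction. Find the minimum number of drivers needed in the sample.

100

Unadjusted: n₀ = 1.960² × 0.61 × 0.39 / 0.068² ≈ 197.65, so n₀ = 198.
Finite population correction with N = 200: n = n₀ / (1 + (n₀−1)/N) = 198 / (1 + 197/200) = 198 / 1.9850 ≈ 99.75.
Rounding up, n = 100.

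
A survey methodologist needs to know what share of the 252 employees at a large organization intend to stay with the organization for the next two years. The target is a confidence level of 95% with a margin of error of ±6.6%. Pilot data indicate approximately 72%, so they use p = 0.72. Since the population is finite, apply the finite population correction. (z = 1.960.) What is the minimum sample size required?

105

Unadjusted: n₀ = 1.960² × 0.72 × 0.28 / 0.066² ≈ 177.79, so n₀ = 178.
Finite population correction with N = 252: n = n₀ / (1 + (n₀−1)/N) = 178 / (1 + 177/252) = 178 / 1.7024 ≈ 104.56.
Rounding up, n = 105.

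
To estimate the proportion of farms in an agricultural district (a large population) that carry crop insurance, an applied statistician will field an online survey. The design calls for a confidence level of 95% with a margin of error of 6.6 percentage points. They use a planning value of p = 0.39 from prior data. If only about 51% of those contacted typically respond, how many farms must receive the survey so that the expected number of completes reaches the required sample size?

412

For 95% confidence, z = 1.96.
Completed interviews needed: n₀ = 1.96² × 0.2379 / 0.066² ≈ 209.81 → 210.
At a 51% response rate, contacts needed = 210 / 0.51 ≈ 411.76 → 412.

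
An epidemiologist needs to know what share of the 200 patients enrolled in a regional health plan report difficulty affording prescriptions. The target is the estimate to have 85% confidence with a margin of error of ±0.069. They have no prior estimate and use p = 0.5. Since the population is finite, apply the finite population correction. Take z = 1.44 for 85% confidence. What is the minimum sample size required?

71

Unadjusted: n₀ = 1.44² × 0.50 × 0.50 / 0.069² ≈ 108.88, so n₀ = 109.
Finite population correction with N = 200: n = n₀ / (1 + (n₀−1)/N) = 109 / (1 + 108/200) = 109 / 1.5400 ≈ 70.78.
Rounding up, n = 71.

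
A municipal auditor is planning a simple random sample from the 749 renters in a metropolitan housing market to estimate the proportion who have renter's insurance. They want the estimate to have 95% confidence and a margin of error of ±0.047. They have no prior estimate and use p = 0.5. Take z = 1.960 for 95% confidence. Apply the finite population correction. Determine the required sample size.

Unadjusted: n₀ = 1.960² × 0.50 × 0.50 / 0.047² ≈ 434.77, so n₀ = 435.
Finite population correction with N = 749: n = n₀ / (1 + (n₀−1)/N) = 435 / (1 + 434/749) = 435 / 1.5794 ≈ 275.41.
Rounding up, n = 276.

276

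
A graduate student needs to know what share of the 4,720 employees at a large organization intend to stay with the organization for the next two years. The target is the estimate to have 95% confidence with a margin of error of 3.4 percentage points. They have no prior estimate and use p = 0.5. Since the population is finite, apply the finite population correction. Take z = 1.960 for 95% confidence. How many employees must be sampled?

Unadjusted: n₀ = 1.960² × 0.50 × 0.50 / 0.034² ≈ 830.80, so n₀ = 831.
Finite population correction with N = 4,720: n = n₀ / (1 + (n₀−1)/N) = 831 / (1 + 830/4720) = 831 / 1.1758 ≈ 706.72.
Rounding up, n = 707.

707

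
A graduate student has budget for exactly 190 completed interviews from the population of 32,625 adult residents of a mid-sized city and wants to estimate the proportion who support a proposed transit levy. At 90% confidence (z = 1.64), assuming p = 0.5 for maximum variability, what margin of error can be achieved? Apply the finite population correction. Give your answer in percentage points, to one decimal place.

Finite-population factor: (N−n)/(N−1) = (32625−190)/(32625−1) = 0.9942.
SE(p̂) = √[p(1−p)/n · (N−n)/(N−1)] = √[0.2500/190 × 0.9942] = 0.03617.
E = z × SE = 1.64 × 0.03617 = 0.05932 ≈ 5.9 percentage points.

5.9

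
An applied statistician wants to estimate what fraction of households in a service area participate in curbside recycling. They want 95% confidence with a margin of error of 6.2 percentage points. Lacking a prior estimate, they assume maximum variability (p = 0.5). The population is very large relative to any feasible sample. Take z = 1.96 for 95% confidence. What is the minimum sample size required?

With p = 0.5, p(1−p) = 0.25.
n = z²·p(1−p)/E² = 1.96² × 0.2500 / 0.062² = 3.8416 × 0.2500 / 0.003844 ≈ 249.84.
Rounding up gives n = 250.

250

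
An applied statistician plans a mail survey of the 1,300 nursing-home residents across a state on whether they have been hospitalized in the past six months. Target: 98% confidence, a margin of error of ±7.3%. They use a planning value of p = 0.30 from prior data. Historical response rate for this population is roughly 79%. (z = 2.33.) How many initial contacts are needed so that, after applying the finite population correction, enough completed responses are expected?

233

Completed interviews needed (unadjusted): n₀ = 2.33² × 0.2100 / 0.073² ≈ 213.94 → 214.
FPC for N = 1,300: n = 214 / (1 + 213/1300) = 214 / 1.1638 ≈ 183.87 → 184.
At a 79% response rate, contacts needed = 184 / 0.79 ≈ 232.91 → 233.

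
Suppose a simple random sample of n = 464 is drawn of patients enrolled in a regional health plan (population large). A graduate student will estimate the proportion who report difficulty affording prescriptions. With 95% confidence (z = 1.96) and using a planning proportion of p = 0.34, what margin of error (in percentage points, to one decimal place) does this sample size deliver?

4.3

SE(p̂) = √[p(1−p)/n] = √[0.2244/464] = 0.02199.
E = z × SE = 1.96 × 0.02199 = 0.04310, or 4.3 percentage points.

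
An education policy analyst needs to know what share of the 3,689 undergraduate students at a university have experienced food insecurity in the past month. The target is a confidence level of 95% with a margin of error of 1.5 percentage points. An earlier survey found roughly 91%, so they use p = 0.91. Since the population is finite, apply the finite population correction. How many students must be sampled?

1015

For 95% confidence, z = 1.960.
Unadjusted: n₀ = 1.960² × 0.91 × 0.09 / 0.015² ≈ 1398.34, so n₀ = 1399.
Finite population correction with N = 3,689: n = n₀ / (1 + (n₀−1)/N) = 1399 / (1 + 1398/3689) = 1399 / 1.3790 ≈ 1014.53.
Rounding up, n = 1015.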